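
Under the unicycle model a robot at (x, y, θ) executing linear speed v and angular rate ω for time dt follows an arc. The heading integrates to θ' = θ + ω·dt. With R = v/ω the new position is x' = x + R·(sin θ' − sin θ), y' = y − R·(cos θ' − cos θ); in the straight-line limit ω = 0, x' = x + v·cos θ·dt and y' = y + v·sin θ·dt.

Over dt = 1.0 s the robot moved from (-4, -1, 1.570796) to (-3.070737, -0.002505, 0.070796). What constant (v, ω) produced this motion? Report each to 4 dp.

Δθ = 0.070796 − 1.570796 = -1.500000
ω = Δθ/dt = -1.500000/1.0 = -1.5000
R = −Δy/(cos θ' − cos θ) = -1.0000
v = R·ω = -1.0000·-1.5000 = 1.5000

v = 1.5000, ω = -1.5000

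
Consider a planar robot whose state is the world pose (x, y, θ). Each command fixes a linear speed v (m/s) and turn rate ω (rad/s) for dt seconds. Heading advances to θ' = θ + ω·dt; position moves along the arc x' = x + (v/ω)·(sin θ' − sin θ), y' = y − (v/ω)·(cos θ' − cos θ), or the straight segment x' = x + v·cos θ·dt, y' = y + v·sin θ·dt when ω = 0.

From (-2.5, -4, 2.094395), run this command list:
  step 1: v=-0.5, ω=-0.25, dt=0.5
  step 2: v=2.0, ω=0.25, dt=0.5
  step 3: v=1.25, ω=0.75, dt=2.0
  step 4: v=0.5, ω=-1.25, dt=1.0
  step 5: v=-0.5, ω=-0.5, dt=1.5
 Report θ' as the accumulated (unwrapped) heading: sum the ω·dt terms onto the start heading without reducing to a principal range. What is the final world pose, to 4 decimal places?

step 1: θ'=1.9694 (R=2.0000) → pose (-2.3888, -4.2237, 1.9694)
step 2: θ'=2.0944 (R=8.0000) → pose (-2.8335, -3.3288, 2.0944)
step 3: θ'=3.5944 (R=1.6667) → pose (-5.0060, -2.6634, 3.5944)
step 4: θ'=2.3444 (R=-0.4000) → pose (-5.4672, -2.5832, 2.3444)
step 5: θ'=1.5944 (R=1.0000) → pose (-5.1828, -3.2583, 1.5944)

(-5.1828, -3.2583, 1.5944)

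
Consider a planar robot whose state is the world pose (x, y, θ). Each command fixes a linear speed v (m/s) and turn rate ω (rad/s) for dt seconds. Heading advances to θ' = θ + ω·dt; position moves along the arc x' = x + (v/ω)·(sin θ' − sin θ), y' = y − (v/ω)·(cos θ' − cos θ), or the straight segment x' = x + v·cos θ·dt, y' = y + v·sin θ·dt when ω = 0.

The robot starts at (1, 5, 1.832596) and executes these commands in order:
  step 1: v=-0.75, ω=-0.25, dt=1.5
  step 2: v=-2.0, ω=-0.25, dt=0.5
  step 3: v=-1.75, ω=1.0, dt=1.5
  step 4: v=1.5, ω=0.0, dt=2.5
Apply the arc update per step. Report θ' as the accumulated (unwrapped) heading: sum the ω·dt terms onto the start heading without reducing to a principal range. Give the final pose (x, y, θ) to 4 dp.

step 1: θ'=1.4576 (R=3.0000) → pose (1.0830, 3.8847, 1.4576)
step 2: θ'=1.3326 (R=8.0000) → pose (0.9083, 2.9007, 1.3326)
step 3: θ'=2.8326 (R=-1.7500) → pose (2.0767, 0.8207, 2.8326)
step 4: θ'=2.8326 (straight) → pose (-1.4957, 1.9611, 2.8326)

(-1.4957, 1.9611, 2.8326)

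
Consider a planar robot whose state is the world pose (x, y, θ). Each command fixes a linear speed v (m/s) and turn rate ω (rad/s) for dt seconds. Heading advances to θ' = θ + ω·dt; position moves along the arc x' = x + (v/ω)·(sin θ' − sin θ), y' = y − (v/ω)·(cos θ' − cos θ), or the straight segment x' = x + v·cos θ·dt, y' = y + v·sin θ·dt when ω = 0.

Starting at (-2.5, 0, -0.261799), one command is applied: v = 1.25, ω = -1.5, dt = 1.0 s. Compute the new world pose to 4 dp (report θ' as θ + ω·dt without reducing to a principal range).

(-1.8975, -0.9631, -1.7618)

θ' = -0.2618 + -1.5·1.0 = -1.7618
R = v/ω = 1.25/-1.5 = -0.8333
x' = -2.5 + -0.8333·(sin -1.7618 − sin -0.2618) = -1.8975
y' = 0 − -0.8333·(cos -1.7618 − cos -0.2618) = -0.9631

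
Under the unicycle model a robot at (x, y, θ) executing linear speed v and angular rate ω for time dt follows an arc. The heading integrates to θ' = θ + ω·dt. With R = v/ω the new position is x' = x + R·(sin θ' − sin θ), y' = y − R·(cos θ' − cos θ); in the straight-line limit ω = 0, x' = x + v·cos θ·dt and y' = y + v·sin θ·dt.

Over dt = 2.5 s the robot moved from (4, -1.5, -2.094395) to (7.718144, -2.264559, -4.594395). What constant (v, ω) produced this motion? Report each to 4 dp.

Δθ = -4.594395 − -2.094395 = -2.500000
ω = Δθ/dt = -2.500000/2.5 = -1.0000
R = Δx/(sin θ' − sin θ) = 2.0000
v = R·ω = 2.0000·-1.0000 = -2.0000

v = -2.0000, ω = -1.0000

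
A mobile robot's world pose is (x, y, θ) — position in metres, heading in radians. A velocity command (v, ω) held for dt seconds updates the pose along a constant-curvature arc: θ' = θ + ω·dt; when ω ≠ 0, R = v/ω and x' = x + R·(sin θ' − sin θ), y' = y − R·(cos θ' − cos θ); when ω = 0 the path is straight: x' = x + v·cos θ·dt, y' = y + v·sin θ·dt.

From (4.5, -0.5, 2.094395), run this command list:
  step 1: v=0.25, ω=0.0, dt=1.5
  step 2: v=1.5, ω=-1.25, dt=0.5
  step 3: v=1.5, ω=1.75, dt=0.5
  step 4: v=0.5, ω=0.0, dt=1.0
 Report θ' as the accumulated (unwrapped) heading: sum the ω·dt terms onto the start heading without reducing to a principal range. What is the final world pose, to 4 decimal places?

step 1: θ'=2.0944 (straight) → pose (4.3125, -0.1752, 2.0944)
step 2: θ'=1.4694 (R=-1.2000) → pose (4.1579, 0.5462, 1.4694)
step 3: θ'=2.3444 (R=0.8571) → pose (3.9184, 1.2319, 2.3444)
step 4: θ'=2.3444 (straight) → pose (3.5690, 1.5896, 2.3444)

(3.5690, 1.5896, 2.3444)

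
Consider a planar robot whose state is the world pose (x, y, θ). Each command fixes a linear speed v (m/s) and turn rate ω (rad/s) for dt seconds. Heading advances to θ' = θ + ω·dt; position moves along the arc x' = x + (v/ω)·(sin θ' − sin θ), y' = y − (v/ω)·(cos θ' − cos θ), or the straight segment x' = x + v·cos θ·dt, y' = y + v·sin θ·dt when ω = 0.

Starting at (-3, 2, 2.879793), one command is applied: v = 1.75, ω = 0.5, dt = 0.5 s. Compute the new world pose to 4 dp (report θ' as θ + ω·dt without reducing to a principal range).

(-3.8646, 2.1190, 3.1298)

θ' = 2.8798 + 0.5·0.5 = 3.1298
R = v/ω = 1.75/0.5 = 3.5000
x' = -3 + 3.5000·(sin 3.1298 − sin 2.8798) = -3.8646
y' = 2 − 3.5000·(cos 3.1298 − cos 2.8798) = 2.1190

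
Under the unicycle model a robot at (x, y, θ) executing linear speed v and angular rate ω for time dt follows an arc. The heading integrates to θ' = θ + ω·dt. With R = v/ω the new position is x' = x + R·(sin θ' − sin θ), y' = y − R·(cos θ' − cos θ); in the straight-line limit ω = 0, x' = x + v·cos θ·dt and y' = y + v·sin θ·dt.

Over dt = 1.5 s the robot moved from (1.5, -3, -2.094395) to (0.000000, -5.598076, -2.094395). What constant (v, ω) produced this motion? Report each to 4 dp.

v = 2.0000, ω = 0.0000

Δθ = -2.094395 − -2.094395 = 0.000000
ω = Δθ/dt = 0.000000/1.5 = 0.0000
ω = 0 → v = (Δx·cos θ + Δy·sin θ)/dt = 2.0000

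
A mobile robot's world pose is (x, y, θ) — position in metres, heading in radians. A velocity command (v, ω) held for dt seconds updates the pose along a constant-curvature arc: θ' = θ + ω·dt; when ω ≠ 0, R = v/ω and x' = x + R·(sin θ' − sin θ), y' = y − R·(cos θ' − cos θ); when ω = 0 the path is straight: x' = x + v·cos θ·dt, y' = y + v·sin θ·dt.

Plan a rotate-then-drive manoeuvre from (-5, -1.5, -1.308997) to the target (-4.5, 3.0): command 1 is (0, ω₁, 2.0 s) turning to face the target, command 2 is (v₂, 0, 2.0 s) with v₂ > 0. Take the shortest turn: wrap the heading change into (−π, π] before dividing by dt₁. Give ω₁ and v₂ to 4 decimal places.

ω₁ = 1.3846, v₂ = 2.2638

heading to target = atan2(3−-1.5, -4.5−-5) = 1.4601
Δθ = wrap(1.4601 − -1.3090) = 2.7691; ω₁ = Δθ/dt₁ = 1.3846
distance = √((-4.5−-5)² + (3−-1.5)²) = 4.5277; v₂ = distance/dt₂ = 2.2638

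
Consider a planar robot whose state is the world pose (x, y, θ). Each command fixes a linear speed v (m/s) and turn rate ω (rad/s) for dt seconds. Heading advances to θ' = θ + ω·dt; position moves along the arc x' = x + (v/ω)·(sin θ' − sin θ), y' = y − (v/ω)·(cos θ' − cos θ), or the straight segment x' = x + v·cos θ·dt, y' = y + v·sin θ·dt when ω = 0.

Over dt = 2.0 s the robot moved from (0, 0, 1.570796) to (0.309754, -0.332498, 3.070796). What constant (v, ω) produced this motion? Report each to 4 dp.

Δθ = 3.070796 − 1.570796 = 1.500000
ω = Δθ/dt = 1.500000/2.0 = 0.7500
R = −Δy/(cos θ' − cos θ) = -0.3333
v = R·ω = -0.3333·0.7500 = -0.2500

v = -0.2500, ω = 0.7500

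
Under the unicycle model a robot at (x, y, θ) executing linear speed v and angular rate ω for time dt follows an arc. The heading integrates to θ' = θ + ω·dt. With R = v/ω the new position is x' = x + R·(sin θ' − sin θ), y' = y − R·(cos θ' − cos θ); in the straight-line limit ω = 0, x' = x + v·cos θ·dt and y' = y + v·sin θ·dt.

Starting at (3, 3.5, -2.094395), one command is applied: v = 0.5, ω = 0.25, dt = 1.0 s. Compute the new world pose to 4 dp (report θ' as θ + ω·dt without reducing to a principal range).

θ' = -2.0944 + 0.25·1.0 = -1.8444
R = v/ω = 0.5/0.25 = 2.0000
x' = 3 + 2.0000·(sin -1.8444 − sin -2.0944) = 2.8064
y' = 3.5 − 2.0000·(cos -1.8444 − cos -2.0944) = 3.0404

(2.8064, 3.0404, -1.8444)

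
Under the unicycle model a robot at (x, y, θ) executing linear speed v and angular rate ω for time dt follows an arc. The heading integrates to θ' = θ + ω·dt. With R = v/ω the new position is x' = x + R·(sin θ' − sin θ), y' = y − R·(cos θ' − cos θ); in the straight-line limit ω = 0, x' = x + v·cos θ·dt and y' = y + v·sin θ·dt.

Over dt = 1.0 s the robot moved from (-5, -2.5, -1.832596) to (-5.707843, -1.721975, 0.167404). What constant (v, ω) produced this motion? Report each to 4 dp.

v = -1.2500, ω = 2.0000

Δθ = 0.167404 − -1.832596 = 2.000000
ω = Δθ/dt = 2.000000/1.0 = 2.0000
R = −Δy/(cos θ' − cos θ) = -0.6250
v = R·ω = -0.6250·2.0000 = -1.2500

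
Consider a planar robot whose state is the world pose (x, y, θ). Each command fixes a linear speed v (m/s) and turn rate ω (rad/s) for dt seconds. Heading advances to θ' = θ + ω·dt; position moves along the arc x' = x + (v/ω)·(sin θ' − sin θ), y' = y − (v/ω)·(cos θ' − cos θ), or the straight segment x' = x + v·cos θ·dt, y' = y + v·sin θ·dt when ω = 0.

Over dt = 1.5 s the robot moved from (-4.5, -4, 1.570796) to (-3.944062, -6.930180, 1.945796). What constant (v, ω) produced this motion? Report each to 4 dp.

Δθ = 1.945796 − 1.570796 = 0.375000
ω = Δθ/dt = 0.375000/1.5 = 0.2500
R = −Δy/(cos θ' − cos θ) = -8.0000
v = R·ω = -8.0000·0.2500 = -2.0000

v = -2.0000, ω = 0.2500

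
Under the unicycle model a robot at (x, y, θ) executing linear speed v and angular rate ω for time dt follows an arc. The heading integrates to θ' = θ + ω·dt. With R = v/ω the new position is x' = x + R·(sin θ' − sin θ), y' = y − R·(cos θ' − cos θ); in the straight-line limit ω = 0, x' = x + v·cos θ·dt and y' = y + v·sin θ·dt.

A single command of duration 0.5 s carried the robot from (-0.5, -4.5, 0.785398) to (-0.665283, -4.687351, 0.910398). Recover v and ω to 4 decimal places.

v = -0.5000, ω = 0.2500

Δθ = 0.910398 − 0.785398 = 0.125000
ω = Δθ/dt = 0.125000/0.5 = 0.2500
R = −Δy/(cos θ' − cos θ) = -2.0000
v = R·ω = -2.0000·0.2500 = -0.5000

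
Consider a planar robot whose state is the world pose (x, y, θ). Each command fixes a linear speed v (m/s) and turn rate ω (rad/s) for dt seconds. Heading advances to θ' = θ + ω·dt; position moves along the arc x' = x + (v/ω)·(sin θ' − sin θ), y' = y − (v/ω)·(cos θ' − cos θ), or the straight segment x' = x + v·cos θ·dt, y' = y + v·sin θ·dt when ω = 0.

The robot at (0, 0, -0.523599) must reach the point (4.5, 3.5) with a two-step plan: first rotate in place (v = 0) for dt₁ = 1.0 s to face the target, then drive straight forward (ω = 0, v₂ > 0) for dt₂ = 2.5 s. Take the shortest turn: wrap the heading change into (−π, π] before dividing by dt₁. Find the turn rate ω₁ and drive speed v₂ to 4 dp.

heading to target = atan2(3.5−0, 4.5−0) = 0.6610
Δθ = wrap(0.6610 − -0.5236) = 1.1846; ω₁ = Δθ/dt₁ = 1.1846
distance = √((4.5−0)² + (3.5−0)²) = 5.7009; v₂ = distance/dt₂ = 2.2804

ω₁ = 1.1846, v₂ = 2.2804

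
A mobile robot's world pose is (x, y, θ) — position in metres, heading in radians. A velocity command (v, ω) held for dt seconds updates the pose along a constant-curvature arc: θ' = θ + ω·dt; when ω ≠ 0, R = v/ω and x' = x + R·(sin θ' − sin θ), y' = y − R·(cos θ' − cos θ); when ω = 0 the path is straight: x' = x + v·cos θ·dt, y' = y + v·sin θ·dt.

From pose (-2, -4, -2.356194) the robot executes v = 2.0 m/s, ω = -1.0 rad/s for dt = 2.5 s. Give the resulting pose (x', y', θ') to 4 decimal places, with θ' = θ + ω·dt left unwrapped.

θ' = -2.3562 + -1.0·2.5 = -4.8562
R = v/ω = 2.0/-1.0 = -2.0000
x' = -2 + -2.0000·(sin -4.8562 − sin -2.3562) = -5.3936
y' = -4 − -2.0000·(cos -4.8562 − cos -2.3562) = -2.2992

(-5.3936, -2.2992, -4.8562)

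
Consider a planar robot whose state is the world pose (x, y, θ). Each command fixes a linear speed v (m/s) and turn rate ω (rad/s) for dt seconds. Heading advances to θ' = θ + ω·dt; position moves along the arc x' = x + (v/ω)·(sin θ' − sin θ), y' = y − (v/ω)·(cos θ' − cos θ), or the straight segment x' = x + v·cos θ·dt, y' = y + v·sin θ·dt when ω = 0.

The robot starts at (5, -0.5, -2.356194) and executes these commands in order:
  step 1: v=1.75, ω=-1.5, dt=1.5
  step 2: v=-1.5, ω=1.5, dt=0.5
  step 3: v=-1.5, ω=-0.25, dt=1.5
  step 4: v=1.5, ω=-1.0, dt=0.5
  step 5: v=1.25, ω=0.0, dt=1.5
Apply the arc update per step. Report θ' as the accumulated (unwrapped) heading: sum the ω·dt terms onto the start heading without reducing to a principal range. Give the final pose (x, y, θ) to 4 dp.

step 1: θ'=-4.6062 (R=-1.1667) → pose (3.0149, 0.2013, -4.6062)
step 2: θ'=-3.8562 (R=-1.0000) → pose (3.3540, -0.4481, -3.8562)
step 3: θ'=-4.2312 (R=6.0000) → pose (4.7408, -2.2032, -4.2312)
step 4: θ'=-4.7312 (R=-1.5000) → pose (4.5707, -1.4807, -4.7312)
step 5: θ'=-4.7312 (straight) → pose (4.6059, 0.3940, -4.7312)

(4.6059, 0.3940, -4.7312)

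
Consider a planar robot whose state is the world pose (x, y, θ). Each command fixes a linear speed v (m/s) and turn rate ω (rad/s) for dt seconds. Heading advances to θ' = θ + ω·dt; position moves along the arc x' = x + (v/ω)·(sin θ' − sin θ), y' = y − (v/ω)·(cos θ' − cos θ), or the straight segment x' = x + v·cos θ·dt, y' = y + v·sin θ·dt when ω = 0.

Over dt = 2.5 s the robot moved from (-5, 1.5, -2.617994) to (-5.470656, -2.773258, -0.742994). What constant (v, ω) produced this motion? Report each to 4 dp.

v = 2.0000, ω = 0.7500

Δθ = -0.742994 − -2.617994 = 1.875000
ω = Δθ/dt = 1.875000/2.5 = 0.7500
R = −Δy/(cos θ' − cos θ) = 2.6667
v = R·ω = 2.6667·0.7500 = 2.0000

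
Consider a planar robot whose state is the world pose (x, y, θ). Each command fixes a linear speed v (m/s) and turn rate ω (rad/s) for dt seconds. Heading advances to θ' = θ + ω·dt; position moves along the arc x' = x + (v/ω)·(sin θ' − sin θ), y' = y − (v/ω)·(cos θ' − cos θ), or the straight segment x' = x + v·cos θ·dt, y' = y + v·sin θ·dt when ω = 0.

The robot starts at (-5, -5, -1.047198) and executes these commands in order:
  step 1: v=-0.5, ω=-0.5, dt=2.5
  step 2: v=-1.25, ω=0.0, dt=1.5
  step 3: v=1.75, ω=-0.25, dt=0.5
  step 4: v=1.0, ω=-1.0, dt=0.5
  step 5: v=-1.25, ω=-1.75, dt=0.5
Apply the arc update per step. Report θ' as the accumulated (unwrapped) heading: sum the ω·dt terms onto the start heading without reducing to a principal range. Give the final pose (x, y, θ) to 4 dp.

(-4.1071, -3.4051, -3.7972)

step 1: θ'=-2.2972 (R=1.0000) → pose (-4.8815, -3.8358, -2.2972)
step 2: θ'=-2.2972 (straight) → pose (-3.6362, -2.4341, -2.2972)
step 3: θ'=-2.4222 (R=-7.0000) → pose (-4.2567, -3.0503, -2.4222)
step 4: θ'=-2.9222 (R=-1.0000) → pose (-4.6980, -3.2741, -2.9222)
step 5: θ'=-3.7972 (R=0.7143) → pose (-4.1071, -3.4051, -3.7972)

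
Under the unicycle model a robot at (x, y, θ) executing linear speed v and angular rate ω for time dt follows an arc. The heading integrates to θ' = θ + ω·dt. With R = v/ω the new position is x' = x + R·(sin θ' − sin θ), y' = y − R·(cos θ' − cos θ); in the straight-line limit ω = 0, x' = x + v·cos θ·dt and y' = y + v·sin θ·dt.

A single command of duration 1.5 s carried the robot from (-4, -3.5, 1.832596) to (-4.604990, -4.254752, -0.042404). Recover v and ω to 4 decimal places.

Δθ = -0.042404 − 1.832596 = -1.875000
ω = Δθ/dt = -1.875000/1.5 = -1.2500
R = −Δy/(cos θ' − cos θ) = 0.6000
v = R·ω = 0.6000·-1.2500 = -0.7500

v = -0.7500, ω = -1.2500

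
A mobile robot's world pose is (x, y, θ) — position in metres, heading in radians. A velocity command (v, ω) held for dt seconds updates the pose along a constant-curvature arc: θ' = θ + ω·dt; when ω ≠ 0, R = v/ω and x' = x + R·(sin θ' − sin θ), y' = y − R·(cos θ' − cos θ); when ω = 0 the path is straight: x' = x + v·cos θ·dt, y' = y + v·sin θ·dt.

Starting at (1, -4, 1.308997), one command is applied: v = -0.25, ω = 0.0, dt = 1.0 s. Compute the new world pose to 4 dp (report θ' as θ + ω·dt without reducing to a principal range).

θ' = 1.3090 + 0.0·1.0 = 1.3090
ω = 0 → straight: x' = 1 + -0.25·cos(1.3090)·1.0 = 0.9353
y' = -4 + -0.25·sin(1.3090)·1.0 = -4.2415

(0.9353, -4.2415, 1.3090)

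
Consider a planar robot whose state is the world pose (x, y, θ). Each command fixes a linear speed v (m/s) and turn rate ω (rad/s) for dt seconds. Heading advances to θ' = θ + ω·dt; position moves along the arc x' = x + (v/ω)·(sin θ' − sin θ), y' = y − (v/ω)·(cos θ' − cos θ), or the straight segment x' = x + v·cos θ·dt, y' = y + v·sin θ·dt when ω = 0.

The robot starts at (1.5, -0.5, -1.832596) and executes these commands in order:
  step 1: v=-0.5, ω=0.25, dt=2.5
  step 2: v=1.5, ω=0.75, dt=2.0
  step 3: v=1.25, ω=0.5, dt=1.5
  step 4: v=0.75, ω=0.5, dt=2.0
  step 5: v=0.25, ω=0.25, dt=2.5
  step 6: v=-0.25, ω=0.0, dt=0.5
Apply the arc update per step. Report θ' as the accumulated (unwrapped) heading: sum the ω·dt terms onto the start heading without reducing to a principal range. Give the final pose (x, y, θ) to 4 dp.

step 1: θ'=-1.2076 (R=-2.0000) → pose (1.4377, 0.7282, -1.2076)
step 2: θ'=0.2924 (R=2.0000) → pose (3.8837, -0.4764, 0.2924)
step 3: θ'=1.0424 (R=2.5000) → pose (5.3221, 0.6571, 1.0424)
step 4: θ'=2.0424 (R=1.5000) → pose (5.3630, 2.0948, 2.0424)
step 5: θ'=2.6674 (R=1.0000) → pose (4.9287, 2.5302, 2.6674)
step 6: θ'=2.6674 (straight) → pose (5.0399, 2.4731, 2.6674)

(5.0399, 2.4731, 2.6674)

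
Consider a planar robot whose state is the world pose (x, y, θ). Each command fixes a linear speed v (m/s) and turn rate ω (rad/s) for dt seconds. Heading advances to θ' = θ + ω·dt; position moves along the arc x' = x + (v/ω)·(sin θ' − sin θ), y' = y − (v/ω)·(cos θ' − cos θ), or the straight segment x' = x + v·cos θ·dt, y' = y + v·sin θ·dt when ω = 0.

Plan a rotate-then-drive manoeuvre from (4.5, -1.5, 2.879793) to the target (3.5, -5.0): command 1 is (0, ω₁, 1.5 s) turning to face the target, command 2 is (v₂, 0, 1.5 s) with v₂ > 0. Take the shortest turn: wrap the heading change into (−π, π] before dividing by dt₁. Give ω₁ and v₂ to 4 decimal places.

heading to target = atan2(-5−-1.5, 3.5−4.5) = -1.8491
Δθ = wrap(-1.8491 − 2.8798) = 1.5543; ω₁ = Δθ/dt₁ = 1.0362
distance = √((3.5−4.5)² + (-5−-1.5)²) = 3.6401; v₂ = distance/dt₂ = 2.4267

ω₁ = 1.0362, v₂ = 2.4267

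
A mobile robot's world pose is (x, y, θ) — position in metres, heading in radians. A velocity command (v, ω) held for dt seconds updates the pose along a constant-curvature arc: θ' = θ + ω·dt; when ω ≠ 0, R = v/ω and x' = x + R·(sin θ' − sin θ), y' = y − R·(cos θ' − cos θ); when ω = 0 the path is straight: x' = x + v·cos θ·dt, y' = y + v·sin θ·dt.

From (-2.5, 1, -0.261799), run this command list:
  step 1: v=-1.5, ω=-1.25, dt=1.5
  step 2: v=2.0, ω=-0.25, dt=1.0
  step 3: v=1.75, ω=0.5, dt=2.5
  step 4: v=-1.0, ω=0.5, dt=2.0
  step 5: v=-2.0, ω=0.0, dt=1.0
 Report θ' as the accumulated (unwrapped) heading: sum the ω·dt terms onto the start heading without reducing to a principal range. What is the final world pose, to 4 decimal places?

step 1: θ'=-2.1368 (R=1.2000) → pose (-3.2023, 2.8026, -2.1368)
step 2: θ'=-2.3868 (R=-8.0000) → pose (-4.4736, 1.2654, -2.3868)
step 3: θ'=-1.1368 (R=3.5000) → pose (-5.2511, -2.7558, -1.1368)
step 4: θ'=-0.1368 (R=-2.0000) → pose (-6.7930, -1.6155, -0.1368)
step 5: θ'=-0.1368 (straight) → pose (-8.7743, -1.3427, -0.1368)

(-8.7743, -1.3427, -0.1368)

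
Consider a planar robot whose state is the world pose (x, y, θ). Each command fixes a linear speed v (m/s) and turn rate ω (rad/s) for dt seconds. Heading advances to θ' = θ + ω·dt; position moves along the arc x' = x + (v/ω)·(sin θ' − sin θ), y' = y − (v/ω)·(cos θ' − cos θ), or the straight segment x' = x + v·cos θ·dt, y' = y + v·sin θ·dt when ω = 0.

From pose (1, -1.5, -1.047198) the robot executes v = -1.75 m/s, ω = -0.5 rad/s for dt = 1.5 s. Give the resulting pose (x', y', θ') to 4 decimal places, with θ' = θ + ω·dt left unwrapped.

θ' = -1.0472 + -0.5·1.5 = -1.7972
R = v/ω = -1.75/-0.5 = 3.5000
x' = 1 + 3.5000·(sin -1.7972 − sin -1.0472) = 0.6204
y' = -1.5 − 3.5000·(cos -1.7972 − cos -1.0472) = 1.0357

(0.6204, 1.0357, -1.7972)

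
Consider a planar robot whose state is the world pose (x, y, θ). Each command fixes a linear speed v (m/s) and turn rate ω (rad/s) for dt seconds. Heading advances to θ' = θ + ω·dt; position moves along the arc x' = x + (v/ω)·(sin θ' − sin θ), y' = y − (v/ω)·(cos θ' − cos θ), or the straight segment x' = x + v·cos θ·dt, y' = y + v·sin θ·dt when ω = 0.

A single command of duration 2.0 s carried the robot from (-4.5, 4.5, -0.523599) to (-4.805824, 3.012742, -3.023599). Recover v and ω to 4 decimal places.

v = 1.0000, ω = -1.2500

Δθ = -3.023599 − -0.523599 = -2.500000
ω = Δθ/dt = -2.500000/2.0 = -1.2500
R = −Δy/(cos θ' − cos θ) = -0.8000
v = R·ω = -0.8000·-1.2500 = 1.0000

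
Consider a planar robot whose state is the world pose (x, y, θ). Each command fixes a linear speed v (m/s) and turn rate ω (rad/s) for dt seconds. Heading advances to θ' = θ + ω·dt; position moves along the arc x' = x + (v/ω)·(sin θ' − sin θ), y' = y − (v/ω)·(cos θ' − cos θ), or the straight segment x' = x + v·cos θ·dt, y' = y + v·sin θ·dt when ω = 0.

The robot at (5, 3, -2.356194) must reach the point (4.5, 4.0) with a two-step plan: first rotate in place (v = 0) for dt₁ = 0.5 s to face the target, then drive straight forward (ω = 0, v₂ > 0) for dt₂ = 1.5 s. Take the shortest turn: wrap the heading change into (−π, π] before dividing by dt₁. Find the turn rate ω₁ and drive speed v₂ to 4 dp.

heading to target = atan2(4−3, 4.5−5) = 2.0344
Δθ = wrap(2.0344 − -2.3562) = -1.8925; ω₁ = Δθ/dt₁ = -3.7851
distance = √((4.5−5)² + (4−3)²) = 1.1180; v₂ = distance/dt₂ = 0.7454

ω₁ = -3.7851, v₂ = 0.7454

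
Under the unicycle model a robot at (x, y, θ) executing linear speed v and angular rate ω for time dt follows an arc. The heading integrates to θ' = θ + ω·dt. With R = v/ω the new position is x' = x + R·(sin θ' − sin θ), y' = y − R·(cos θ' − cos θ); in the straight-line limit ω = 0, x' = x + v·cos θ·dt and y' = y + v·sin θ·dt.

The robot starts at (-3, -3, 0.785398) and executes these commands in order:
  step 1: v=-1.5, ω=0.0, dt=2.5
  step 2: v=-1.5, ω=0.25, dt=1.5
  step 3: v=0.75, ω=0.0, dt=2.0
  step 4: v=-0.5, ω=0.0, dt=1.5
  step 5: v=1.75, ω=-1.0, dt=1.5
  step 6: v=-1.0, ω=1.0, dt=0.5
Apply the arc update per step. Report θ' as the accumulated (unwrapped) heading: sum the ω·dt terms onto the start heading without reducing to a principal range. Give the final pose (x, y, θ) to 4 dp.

(-4.9167, -5.8166, 0.1604)

step 1: θ'=0.7854 (straight) → pose (-5.6517, -5.6516, 0.7854)
step 2: θ'=1.1604 (R=-6.0000) → pose (-6.9108, -7.5004, 1.1604)
step 3: θ'=1.1604 (straight) → pose (-6.3123, -6.1250, 1.1604)
step 4: θ'=1.1604 (straight) → pose (-6.6116, -6.8127, 1.1604)
step 5: θ'=-0.3396 (R=-1.7500) → pose (-4.4239, -5.8609, -0.3396)
step 6: θ'=0.1604 (R=-1.0000) → pose (-4.9167, -5.8166, 0.1604)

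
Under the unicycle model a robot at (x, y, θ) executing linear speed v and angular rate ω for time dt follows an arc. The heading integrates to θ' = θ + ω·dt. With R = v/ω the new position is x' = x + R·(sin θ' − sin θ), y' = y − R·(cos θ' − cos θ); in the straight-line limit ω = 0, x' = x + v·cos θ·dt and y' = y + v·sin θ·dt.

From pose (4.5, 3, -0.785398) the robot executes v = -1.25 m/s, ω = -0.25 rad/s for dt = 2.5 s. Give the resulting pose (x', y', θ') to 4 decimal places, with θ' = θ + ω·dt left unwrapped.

(3.0997, 5.7370, -1.4104)

θ' = -0.7854 + -0.25·2.5 = -1.4104
R = v/ω = -1.25/-0.25 = 5.0000
x' = 4.5 + 5.0000·(sin -1.4104 − sin -0.7854) = 3.0997
y' = 3 − 5.0000·(cos -1.4104 − cos -0.7854) = 5.7370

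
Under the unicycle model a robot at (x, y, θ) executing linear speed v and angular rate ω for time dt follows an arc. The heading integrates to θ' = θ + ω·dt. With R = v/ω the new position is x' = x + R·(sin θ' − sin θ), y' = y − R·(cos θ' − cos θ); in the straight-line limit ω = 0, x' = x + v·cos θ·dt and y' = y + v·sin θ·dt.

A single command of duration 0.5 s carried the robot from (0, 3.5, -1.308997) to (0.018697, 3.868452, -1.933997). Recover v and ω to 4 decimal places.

v = -0.7500, ω = -1.2500

Δθ = -1.933997 − -1.308997 = -0.625000
ω = Δθ/dt = -0.625000/0.5 = -1.2500
R = −Δy/(cos θ' − cos θ) = 0.6000
v = R·ω = 0.6000·-1.2500 = -0.7500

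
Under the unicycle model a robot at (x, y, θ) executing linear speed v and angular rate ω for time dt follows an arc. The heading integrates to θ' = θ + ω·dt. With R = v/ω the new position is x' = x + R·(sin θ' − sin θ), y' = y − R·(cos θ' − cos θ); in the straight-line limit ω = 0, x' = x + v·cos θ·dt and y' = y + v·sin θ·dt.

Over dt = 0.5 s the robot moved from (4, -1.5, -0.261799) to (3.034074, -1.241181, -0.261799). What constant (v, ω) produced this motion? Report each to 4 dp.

Δθ = -0.261799 − -0.261799 = 0.000000
ω = Δθ/dt = 0.000000/0.5 = 0.0000
ω = 0 → v = (Δx·cos θ + Δy·sin θ)/dt = -2.0000

v = -2.0000, ω = 0.0000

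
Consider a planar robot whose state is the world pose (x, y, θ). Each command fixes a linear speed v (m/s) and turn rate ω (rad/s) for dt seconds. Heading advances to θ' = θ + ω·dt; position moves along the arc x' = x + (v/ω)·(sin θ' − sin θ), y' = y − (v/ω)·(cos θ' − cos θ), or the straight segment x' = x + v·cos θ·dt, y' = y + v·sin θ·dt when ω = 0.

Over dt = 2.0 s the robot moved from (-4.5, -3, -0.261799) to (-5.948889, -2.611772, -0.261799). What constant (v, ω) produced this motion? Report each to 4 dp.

v = -0.7500, ω = 0.0000

Δθ = -0.261799 − -0.261799 = 0.000000
ω = Δθ/dt = 0.000000/2.0 = 0.0000
ω = 0 → v = (Δx·cos θ + Δy·sin θ)/dt = -0.7500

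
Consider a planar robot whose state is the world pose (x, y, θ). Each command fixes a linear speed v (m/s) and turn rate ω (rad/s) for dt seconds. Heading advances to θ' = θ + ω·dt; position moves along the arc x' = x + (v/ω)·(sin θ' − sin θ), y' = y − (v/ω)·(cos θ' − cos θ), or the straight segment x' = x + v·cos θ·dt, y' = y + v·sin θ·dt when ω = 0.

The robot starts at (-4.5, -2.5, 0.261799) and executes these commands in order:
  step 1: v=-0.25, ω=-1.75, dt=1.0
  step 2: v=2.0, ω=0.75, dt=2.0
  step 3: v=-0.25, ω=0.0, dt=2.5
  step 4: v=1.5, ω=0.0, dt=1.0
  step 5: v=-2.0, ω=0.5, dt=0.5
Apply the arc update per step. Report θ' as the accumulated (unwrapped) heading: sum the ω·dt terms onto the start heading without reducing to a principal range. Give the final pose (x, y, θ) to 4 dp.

step 1: θ'=-1.4882 (R=0.1429) → pose (-4.6793, -2.3738, -1.4882)
step 2: θ'=0.0118 (R=2.6667) → pose (-1.9903, -4.8203, 0.0118)
step 3: θ'=0.0118 (straight) → pose (-2.6153, -4.8276, 0.0118)
step 4: θ'=0.0118 (straight) → pose (-1.1154, -4.8099, 0.0118)
step 5: θ'=0.2618 (R=-4.0000) → pose (-2.1034, -4.9460, 0.2618)

(-2.1034, -4.9460, 0.2618)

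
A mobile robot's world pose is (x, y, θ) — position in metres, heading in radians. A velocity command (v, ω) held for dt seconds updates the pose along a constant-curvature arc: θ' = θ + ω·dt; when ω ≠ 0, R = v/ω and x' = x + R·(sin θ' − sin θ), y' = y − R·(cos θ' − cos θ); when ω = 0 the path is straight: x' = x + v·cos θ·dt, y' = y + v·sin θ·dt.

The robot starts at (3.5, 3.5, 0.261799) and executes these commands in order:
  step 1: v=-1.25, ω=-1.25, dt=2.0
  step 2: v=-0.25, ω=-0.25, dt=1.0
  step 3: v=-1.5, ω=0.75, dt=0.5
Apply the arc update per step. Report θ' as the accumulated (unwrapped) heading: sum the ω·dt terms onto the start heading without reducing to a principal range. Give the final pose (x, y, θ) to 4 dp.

step 1: θ'=-2.2382 (R=1.0000) → pose (2.4558, 5.0849, -2.2382)
step 2: θ'=-2.4882 (R=1.0000) → pose (2.6333, 5.2600, -2.4882)
step 3: θ'=-2.1132 (R=-2.0000) → pose (3.1305, 5.8156, -2.1132)

(3.1305, 5.8156, -2.1132)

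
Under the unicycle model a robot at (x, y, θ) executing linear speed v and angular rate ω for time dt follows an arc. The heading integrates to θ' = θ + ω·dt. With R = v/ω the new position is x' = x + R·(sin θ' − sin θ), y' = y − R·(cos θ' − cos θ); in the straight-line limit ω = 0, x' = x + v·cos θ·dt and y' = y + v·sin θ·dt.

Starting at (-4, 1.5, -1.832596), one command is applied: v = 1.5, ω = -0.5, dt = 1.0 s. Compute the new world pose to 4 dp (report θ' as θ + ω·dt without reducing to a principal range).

θ' = -1.8326 + -0.5·1.0 = -2.3326
R = v/ω = 1.5/-0.5 = -3.0000
x' = -4 + -3.0000·(sin -2.3326 − sin -1.8326) = -4.7270
y' = 1.5 − -3.0000·(cos -2.3326 − cos -1.8326) = 0.2058

(-4.7270, 0.2058, -2.3326)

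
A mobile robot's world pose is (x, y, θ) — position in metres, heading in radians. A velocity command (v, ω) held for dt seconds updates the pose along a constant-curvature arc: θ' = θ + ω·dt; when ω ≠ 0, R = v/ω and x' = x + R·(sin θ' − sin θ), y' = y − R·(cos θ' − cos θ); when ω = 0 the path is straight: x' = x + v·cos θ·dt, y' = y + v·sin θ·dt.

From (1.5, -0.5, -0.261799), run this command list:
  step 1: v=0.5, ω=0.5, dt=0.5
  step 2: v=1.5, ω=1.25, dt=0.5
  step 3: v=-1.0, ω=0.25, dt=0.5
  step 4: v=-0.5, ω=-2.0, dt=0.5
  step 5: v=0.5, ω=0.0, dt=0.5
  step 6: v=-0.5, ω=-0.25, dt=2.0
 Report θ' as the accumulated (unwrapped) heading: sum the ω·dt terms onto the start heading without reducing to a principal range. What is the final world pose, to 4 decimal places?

step 1: θ'=-0.0118 (R=1.0000) → pose (1.7470, -0.5340, -0.0118)
step 2: θ'=0.6132 (R=1.2000) → pose (2.4518, -0.3155, 0.6132)
step 3: θ'=0.7382 (R=-4.0000) → pose (2.0619, -0.6280, 0.7382)
step 4: θ'=-0.2618 (R=0.2500) → pose (1.8289, -0.6845, -0.2618)
step 5: θ'=-0.2618 (straight) → pose (2.0704, -0.7492, -0.2618)
step 6: θ'=-0.7618 (R=2.0000) → pose (1.2076, -0.2646, -0.7618)

(1.2076, -0.2646, -0.7618)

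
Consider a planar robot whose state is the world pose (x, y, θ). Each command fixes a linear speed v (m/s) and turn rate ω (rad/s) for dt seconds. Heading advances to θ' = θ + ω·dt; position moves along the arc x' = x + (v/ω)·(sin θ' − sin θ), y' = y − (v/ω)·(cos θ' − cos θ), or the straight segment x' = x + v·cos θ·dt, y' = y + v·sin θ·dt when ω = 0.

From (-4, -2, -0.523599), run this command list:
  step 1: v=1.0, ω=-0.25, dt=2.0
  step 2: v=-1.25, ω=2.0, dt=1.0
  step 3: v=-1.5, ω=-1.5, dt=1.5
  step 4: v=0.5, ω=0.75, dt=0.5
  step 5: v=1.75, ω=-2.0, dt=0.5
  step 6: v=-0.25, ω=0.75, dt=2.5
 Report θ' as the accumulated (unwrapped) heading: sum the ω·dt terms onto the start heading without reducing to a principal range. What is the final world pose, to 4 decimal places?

step 1: θ'=-1.0236 (R=-4.0000) → pose (-2.5841, -3.3829, -1.0236)
step 2: θ'=0.9764 (R=-0.6250) → pose (-3.6356, -3.3581, 0.9764)
step 3: θ'=-1.2736 (R=1.0000) → pose (-5.4203, -3.0909, -1.2736)
step 4: θ'=-0.8986 (R=0.6667) → pose (-5.3044, -3.3108, -0.8986)
step 5: θ'=-1.8986 (R=-0.8750) → pose (-5.1607, -4.1374, -1.8986)
step 6: θ'=-0.0236 (R=-0.3333) → pose (-5.4684, -3.6969, -0.0236)

(-5.4684, -3.6969, -0.0236)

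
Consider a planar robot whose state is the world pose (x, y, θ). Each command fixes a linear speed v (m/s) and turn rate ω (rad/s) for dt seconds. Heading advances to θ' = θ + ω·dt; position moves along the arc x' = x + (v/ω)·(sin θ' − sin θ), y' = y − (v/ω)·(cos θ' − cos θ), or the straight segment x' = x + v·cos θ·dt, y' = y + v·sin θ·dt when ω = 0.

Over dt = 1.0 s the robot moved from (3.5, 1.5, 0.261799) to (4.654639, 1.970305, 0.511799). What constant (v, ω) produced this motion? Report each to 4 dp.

Δθ = 0.511799 − 0.261799 = 0.250000
ω = Δθ/dt = 0.250000/1.0 = 0.2500
R = Δx/(sin θ' − sin θ) = 5.0000
v = R·ω = 5.0000·0.2500 = 1.2500

v = 1.2500, ω = 0.2500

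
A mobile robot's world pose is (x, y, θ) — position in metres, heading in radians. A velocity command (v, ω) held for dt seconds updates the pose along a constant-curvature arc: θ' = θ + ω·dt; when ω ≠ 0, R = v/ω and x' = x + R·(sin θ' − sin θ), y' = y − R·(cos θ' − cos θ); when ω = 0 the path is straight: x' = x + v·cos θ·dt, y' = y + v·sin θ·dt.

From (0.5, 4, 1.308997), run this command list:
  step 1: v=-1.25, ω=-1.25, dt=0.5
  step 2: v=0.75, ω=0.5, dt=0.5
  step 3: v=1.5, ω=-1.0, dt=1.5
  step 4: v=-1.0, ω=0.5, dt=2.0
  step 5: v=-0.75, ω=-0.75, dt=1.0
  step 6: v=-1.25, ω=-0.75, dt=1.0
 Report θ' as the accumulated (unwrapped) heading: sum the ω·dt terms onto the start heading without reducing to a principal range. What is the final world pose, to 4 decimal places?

(-1.1511, 4.9899, -1.0660)

step 1: θ'=0.6840 (R=1.0000) → pose (0.1660, 3.4838, 0.6840)
step 2: θ'=0.9340 (R=1.5000) → pose (0.4241, 3.7544, 0.9340)
step 3: θ'=-0.5660 (R=-1.5000) → pose (2.4345, 4.1285, -0.5660)
step 4: θ'=0.4340 (R=-2.0000) → pose (0.5210, 4.2550, 0.4340)
step 5: θ'=-0.3160 (R=1.0000) → pose (-0.2103, 4.2118, -0.3160)
step 6: θ'=-1.0660 (R=1.6667) → pose (-1.1511, 4.9899, -1.0660)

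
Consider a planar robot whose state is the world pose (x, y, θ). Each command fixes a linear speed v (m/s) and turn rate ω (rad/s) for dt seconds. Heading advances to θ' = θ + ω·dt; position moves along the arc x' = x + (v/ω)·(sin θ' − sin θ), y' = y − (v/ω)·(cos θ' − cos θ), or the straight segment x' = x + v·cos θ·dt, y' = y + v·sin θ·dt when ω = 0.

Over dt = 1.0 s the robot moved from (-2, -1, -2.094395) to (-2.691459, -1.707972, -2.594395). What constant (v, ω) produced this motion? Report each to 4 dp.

Δθ = -2.594395 − -2.094395 = -0.500000
ω = Δθ/dt = -0.500000/1.0 = -0.5000
R = −Δy/(cos θ' − cos θ) = -2.0000
v = R·ω = -2.0000·-0.5000 = 1.0000

v = 1.0000, ω = -0.5000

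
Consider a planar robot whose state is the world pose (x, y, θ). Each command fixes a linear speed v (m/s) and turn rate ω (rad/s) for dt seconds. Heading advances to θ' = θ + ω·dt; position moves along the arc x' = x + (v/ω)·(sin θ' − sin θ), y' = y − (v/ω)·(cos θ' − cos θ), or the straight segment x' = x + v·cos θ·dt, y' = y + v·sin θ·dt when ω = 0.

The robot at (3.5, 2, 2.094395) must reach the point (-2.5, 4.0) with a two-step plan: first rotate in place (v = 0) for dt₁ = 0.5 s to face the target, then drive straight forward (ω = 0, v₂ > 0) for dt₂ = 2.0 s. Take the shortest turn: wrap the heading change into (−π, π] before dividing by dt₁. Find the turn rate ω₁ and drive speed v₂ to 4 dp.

heading to target = atan2(4−2, -2.5−3.5) = 2.8198
Δθ = wrap(2.8198 − 2.0944) = 0.7254; ω₁ = Δθ/dt₁ = 1.4509
distance = √((-2.5−3.5)² + (4−2)²) = 6.3246; v₂ = distance/dt₂ = 3.1623

ω₁ = 1.4509, v₂ = 3.1623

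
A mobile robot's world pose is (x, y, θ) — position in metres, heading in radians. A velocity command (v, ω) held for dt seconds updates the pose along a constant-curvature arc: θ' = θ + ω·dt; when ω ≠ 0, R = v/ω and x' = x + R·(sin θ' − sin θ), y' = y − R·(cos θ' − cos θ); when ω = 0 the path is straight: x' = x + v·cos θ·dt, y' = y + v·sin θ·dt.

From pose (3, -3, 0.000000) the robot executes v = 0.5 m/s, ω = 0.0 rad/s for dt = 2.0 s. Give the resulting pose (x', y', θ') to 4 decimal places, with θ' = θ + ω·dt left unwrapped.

(4.0000, -3.0000, 0.0000)

θ' = 0.0000 + 0.0·2.0 = 0.0000
ω = 0 → straight: x' = 3 + 0.5·cos(0.0000)·2.0 = 4.0000
y' = -3 + 0.5·sin(0.0000)·2.0 = -3.0000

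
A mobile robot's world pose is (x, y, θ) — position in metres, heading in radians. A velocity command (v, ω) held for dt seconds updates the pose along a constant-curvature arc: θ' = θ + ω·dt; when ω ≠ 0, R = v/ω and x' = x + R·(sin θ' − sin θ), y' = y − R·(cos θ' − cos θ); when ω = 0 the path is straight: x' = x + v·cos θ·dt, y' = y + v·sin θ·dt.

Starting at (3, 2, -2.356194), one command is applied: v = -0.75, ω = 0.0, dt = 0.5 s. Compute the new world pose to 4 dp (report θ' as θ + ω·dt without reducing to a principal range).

(3.2652, 2.2652, -2.3562)

θ' = -2.3562 + 0.0·0.5 = -2.3562
ω = 0 → straight: x' = 3 + -0.75·cos(-2.3562)·0.5 = 3.2652
y' = 2 + -0.75·sin(-2.3562)·0.5 = 2.2652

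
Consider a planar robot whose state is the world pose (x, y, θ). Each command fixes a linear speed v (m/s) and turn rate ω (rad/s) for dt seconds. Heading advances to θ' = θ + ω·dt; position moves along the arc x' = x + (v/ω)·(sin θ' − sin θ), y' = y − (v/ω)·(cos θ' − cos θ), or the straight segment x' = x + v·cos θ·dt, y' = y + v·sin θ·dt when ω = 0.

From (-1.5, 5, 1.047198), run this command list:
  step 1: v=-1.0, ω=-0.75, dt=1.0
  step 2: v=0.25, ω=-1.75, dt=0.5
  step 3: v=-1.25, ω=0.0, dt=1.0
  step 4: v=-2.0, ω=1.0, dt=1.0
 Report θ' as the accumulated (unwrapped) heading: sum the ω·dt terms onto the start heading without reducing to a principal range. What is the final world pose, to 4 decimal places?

(-5.1034, 5.2066, 0.4222)

step 1: θ'=0.2972 (R=1.3333) → pose (-2.2642, 4.3918, 0.2972)
step 2: θ'=-0.5778 (R=-0.1429) → pose (-2.1444, 4.3749, -0.5778)
step 3: θ'=-0.5778 (straight) → pose (-3.1915, 5.0576, -0.5778)
step 4: θ'=0.4222 (R=-2.0000) → pose (-5.1034, 5.2066, 0.4222)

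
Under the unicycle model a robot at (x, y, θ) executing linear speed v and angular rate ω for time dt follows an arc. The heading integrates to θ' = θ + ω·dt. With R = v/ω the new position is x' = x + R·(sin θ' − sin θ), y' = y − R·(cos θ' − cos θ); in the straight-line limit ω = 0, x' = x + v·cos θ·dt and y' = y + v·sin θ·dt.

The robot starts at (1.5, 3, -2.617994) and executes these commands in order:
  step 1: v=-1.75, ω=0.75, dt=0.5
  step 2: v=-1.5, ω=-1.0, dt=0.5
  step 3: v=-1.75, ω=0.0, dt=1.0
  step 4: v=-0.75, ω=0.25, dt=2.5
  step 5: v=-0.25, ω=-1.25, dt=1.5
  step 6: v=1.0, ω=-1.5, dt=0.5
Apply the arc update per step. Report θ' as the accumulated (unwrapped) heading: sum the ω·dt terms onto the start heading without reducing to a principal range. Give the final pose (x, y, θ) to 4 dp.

(5.9173, 6.3867, -4.7430)

step 1: θ'=-2.2430 (R=-2.3333) → pose (2.1591, 3.5677, -2.2430)
step 2: θ'=-2.7430 (R=1.5000) → pose (2.7506, 4.0161, -2.7430)
step 3: θ'=-2.7430 (straight) → pose (4.3634, 4.6953, -2.7430)
step 4: θ'=-2.1180 (R=-3.0000) → pose (5.7609, 5.8992, -2.1180)
step 5: θ'=-3.9930 (R=0.2000) → pose (6.0822, 5.9270, -3.9930)
step 6: θ'=-4.7430 (R=-0.6667) → pose (5.9173, 6.3867, -4.7430)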